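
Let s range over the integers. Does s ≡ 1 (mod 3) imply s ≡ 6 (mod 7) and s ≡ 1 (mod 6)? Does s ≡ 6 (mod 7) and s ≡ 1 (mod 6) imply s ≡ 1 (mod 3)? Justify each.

Converse. If s ≡ 6 (mod 7) and s ≡ 1 (mod 6), then by the Chinese remainder theorem s ≡ 13 (mod 42). Since 13 ≡ 1 (mod 3) and 3 ∣ 42, we get s ≡ 1 (mod 3).

Forward direction. This fails: s = 1 gives 1 ≡ 1 (mod 3) but 1 ≡ 1 (mod 7), so the conjunction on the right does not hold.

Only the reverse direction holds.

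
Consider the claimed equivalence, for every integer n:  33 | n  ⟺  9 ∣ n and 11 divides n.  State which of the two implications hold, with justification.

Only the reverse direction holds.

(→) This fails: take n = 33. Certainly 33 ∣ 33, but 9 ∤ 33.

(←) Suppose 9 ∣ n and 11 ∣ n. Any common multiple of 9 and 11 is a multiple of their lcm; here gcd(9, 11) = 1, so lcm(9, 11) = 9·11 = 99, so 99 ∣ n. Since 33 ∣ 99, it follows that 33 ∣ n.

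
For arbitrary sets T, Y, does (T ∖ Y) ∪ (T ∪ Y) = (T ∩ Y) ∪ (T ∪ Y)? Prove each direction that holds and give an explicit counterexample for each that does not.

Forward inclusion. Let x ∈ (T ∖ Y) ∪ (T ∪ Y). Then either x ∈ T and x ∉ Y; or x ∈ Y and x ∉ T; or x ∈ T ∩ Y. In each case x ∈ (T ∩ Y) ∪ (T ∪ Y), so (T ∖ Y) ∪ (T ∪ Y) ⊆ (T ∩ Y) ∪ (T ∪ Y).

Reverse inclusion. Let x ∈ (T ∩ Y) ∪ (T ∪ Y). Then either x ∈ T and x ∉ Y; or x ∈ Y and x ∉ T; or x ∈ T ∩ Y. In each case x ∈ (T ∖ Y) ∪ (T ∪ Y), so (T ∩ Y) ∪ (T ∪ Y) ⊆ (T ∖ Y) ∪ (T ∪ Y).

Both inclusions hold; the sets are equal.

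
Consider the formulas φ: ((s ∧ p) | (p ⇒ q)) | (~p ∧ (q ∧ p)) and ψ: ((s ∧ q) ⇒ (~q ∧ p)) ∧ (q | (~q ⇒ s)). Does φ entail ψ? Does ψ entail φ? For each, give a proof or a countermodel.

Only the converse holds.

(←) Assume the antecedent. If s is true, the consequent reduces to true regardless of the other variables. If s is false, the antecedent forces (s = F, q = T, p = F) or (s = F, q = T, p = T), and the consequent holds there. Either way the consequent holds.

(→) This fails. Under s = F, q = F, p = F, the left side is true but the right side is false.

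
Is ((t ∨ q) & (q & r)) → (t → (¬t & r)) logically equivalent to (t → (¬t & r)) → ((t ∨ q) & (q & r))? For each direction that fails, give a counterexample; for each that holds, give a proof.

(⟹) This fails. Under q = F, r = F, t = F, the left side is true but the right side is false.

(⟸) This fails. Under q = T, r = T, t = T, the left side is false but the right side is true.

Both directions fail.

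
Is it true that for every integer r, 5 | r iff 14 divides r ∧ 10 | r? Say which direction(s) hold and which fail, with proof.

Only the converse holds.

[⇒] This fails: take r = 5. Certainly 5 ∣ 5, but 14 ∤ 5.

[⇐] Suppose 14 ∣ r and 10 ∣ r. Any common multiple of 14 and 10 is a multiple of their lcm; here lcm(14, 10) = 14·10/gcd(14, 10) = 140/2 = 70, so 70 ∣ r. Since 5 ∣ 70, it follows that 5 ∣ r.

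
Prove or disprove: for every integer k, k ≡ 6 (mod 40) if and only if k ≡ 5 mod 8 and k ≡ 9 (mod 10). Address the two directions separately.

(⟹) This fails: k = 6 gives 6 ≡ 6 (mod 40) but 6 ≡ 6 (mod 8), so the conjunction on the right does not hold.

(⟸) This fails: k = 29 satisfies both congruences on the right (29 ≡ 5 mod 8 and 29 ≡ 9 mod 10) yet 29 ≡ 29 (mod 40), not 6.

Neither direction holds.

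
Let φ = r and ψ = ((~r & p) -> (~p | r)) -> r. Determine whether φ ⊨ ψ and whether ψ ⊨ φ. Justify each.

Converse. This fails. Under p = T, r = F, the left side is false but the right side is true.

Forward direction. Assume the antecedent. If p is true, ((~r & p) -> (~p | r)) -> r reduces to true regardless of the other variables. If p is false, the antecedent forces (p = F, r = T), and ((~r & p) -> (~p | r)) -> r holds there. Either way ((~r & p) -> (~p | r)) -> r holds.

The forward direction holds; the converse fails.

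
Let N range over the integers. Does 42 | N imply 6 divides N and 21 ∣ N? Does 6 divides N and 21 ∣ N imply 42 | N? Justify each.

Both directions hold; the statement is true.

(→) If 42 ∣ N, write N = 42q. Since 42 = 7·6, N = 6·(7q), so 6 ∣ N; and since 42 = 2·21, N = 21·(2q), so 21 ∣ N.

(←) Suppose 6 ∣ N and 21 ∣ N. Any common multiple of 6 and 21 is a multiple of their lcm; here lcm(6, 21) = 6·21/gcd(6, 21) = 126/3 = 42, so 42 ∣ N.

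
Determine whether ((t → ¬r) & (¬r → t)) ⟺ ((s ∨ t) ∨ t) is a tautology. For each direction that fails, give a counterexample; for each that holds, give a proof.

(⇒) fails and (⇐) fails.

Forward direction. This fails. Under r = T, t = F, s = F, the left side is true but the right side is false.

Converse. This fails. Under r = T, t = T, s = F, the left side is false but the right side is true.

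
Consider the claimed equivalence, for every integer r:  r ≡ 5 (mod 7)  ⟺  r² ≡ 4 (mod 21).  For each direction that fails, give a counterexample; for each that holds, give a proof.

(⇒) fails and (⇐) fails.

(⇒) This fails: take r = 12. Then 12 ≡ 5 (mod 7), but 12² = 144 ≡ 18 (mod 21), not 4.

(⇐) This fails: take r = 2. Then 2² = 4 ≡ 4 (mod 21), yet 2 ≡ 2 (mod 7), not 5.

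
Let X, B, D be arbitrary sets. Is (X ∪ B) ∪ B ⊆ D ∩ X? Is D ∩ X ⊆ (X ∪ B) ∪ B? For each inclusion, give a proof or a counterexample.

Forward inclusion. This inclusion fails. Take X = {1}, B = ∅, D = ∅; then 1 ∈ (X ∪ B) ∪ B but 1 ∉ D ∩ X.

Reverse inclusion. Let x ∈ D ∩ X. Then either x ∈ X ∩ D and x ∉ B; or x ∈ X ∩ B ∩ D. In each case x ∈ (X ∪ B) ∪ B, so D ∩ X ⊆ (X ∪ B) ∪ B.

(⊆) fails; (⊇) holds.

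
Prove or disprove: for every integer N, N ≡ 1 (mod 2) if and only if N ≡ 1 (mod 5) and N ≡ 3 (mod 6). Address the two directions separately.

Only the converse holds.

(⇒) This fails: N = 1 gives 1 ≡ 1 (mod 2) but 1 ≡ 1 (mod 6), so the conjunction on the right does not hold.

(⇐) Conversely, if N ≡ 1 (mod 5) and N ≡ 3 (mod 6), then by the Chinese remainder theorem N ≡ 21 (mod 30). Since 21 ≡ 1 (mod 2) and 2 ∣ 30, we get N ≡ 1 (mod 2).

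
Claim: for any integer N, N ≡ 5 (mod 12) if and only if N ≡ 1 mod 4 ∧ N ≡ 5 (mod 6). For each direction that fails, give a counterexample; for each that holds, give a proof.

[⇒] Suppose N ≡ 5 (mod 12); write N = 12j + 5. Since 4 ∣ 12, reducing mod 4 gives N ≡ 5 ≡ 1 (mod 4); since 6 ∣ 12, reducing mod 6 gives N ≡ 5 (mod 6).

[⇐] Conversely, if N ≡ 1 (mod 4) and N ≡ 5 (mod 6), then by the Chinese remainder theorem N ≡ 5 (mod 12). This is exactly N ≡ 5 (mod 12).

Equivalent; both directions hold.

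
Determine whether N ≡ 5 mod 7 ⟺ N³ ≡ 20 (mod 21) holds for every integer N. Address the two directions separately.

Neither implication holds.

[⇒] This fails: take N = 12. Then 12 ≡ 5 (mod 7), but 12³ = 1728 ≡ 6 (mod 21), not 20.

[⇐] This fails: take N = 17. Then 17³ = 4913 ≡ 20 (mod 21), yet 17 ≡ 3 (mod 7), not 5.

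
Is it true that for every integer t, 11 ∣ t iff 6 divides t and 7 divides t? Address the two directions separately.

(⟹) This fails: take t = 11. Certainly 11 ∣ 11, but 6 ∤ 11.

(⟸) This fails: take t = 42. Both 6 ∣ 42 and 7 ∣ 42, yet 42 is not a multiple of 11 (since 42 = 3·11 + 9), so 11 ∤ 42.

(⇒) fails and (⇐) fails.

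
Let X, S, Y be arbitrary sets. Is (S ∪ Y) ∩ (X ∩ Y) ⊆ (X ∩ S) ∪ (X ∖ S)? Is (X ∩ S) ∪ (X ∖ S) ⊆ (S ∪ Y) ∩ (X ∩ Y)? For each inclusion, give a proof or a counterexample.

(⟹) Let x ∈ (S ∪ Y) ∩ (X ∩ Y). Then either x ∈ X ∩ Y and x ∉ S; or x ∈ X ∩ S ∩ Y. In each case x ∈ (X ∩ S) ∪ (X ∖ S), so (S ∪ Y) ∩ (X ∩ Y) ⊆ (X ∩ S) ∪ (X ∖ S).

(⟸) This inclusion fails. Take X = {1}, S = ∅, Y = ∅; then 1 ∈ (X ∩ S) ∪ (X ∖ S) but 1 ∉ (S ∪ Y) ∩ (X ∩ Y).

The sets are not equal: only the forward inclusion holds.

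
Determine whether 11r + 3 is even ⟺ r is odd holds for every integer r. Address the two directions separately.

(→) Suppose 11r + 3 is even. Since 11 is odd, 11r and r have the same parity, so 11r + 3 ≡ r + 3 (mod 2). As 3 is odd, 11r + 3 is even exactly when r is odd. Thus r is odd.

(←) Conversely, suppose r is odd; write r = 2j + 1. Then 11r + 3 = 11·(2j + 1) + 3 = 2·11j + 14, which is even.

Equivalent; both directions hold.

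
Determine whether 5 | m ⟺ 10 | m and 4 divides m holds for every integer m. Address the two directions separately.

Forward direction. This fails: take m = 5. Certainly 5 ∣ 5, but 10 ∤ 5.

Converse. Suppose 10 ∣ m and 4 ∣ m. Any common multiple of 10 and 4 is a multiple of their lcm; here lcm(10, 4) = 10·4/gcd(10, 4) = 40/2 = 20, so 20 ∣ m. Since 5 ∣ 20, it follows that 5 ∣ m.

Not equivalent: only (⇐) holds.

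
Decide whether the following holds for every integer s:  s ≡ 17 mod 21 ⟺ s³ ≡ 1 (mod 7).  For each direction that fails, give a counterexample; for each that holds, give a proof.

(→) This fails: take s = 17. Then 17 ≡ 17 (mod 21), but 17³ = 4913 ≡ 6 (mod 7), not 1.

(←) This fails: take s = 1. Then 1³ = 1 ≡ 1 (mod 7), yet 1 ≡ 1 (mod 21), not 17.

Neither implication holds.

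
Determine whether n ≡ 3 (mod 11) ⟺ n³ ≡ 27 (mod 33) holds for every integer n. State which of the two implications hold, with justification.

Not equivalent: only (⇐) holds.

(⟹) This fails: take n = 14. Then 14 ≡ 3 (mod 11), but 14³ = 2744 ≡ 5 (mod 33), not 27.

(⟸) Conversely, the residues r modulo 33 with r³ ≡ 27 (mod 33) are exactly {3}, and each is ≡ 3 (mod 11).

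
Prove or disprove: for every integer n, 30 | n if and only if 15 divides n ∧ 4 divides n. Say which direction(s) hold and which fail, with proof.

(⇒) This fails: take n = 30. Certainly 30 ∣ 30, but 4 ∤ 30.

(⇐) Suppose 15 ∣ n and 4 ∣ n. Any common multiple of 15 and 4 is a multiple of their lcm; here gcd(15, 4) = 1, so lcm(15, 4) = 15·4 = 60, so 60 ∣ n. Since 30 ∣ 60, it follows that 30 ∣ n.

(⇒) fails; (⇐) holds.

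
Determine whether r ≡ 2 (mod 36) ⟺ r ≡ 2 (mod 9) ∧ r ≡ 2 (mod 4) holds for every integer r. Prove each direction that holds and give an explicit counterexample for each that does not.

(⇒) Suppose r ≡ 2 (mod 36); write r = 36j + 2. Since 9 ∣ 36, reducing mod 9 gives r ≡ 2 (mod 9); since 4 ∣ 36, reducing mod 4 gives r ≡ 2 (mod 4).

(⇐) Conversely, if r ≡ 2 (mod 9) and r ≡ 2 (mod 4), then by the Chinese remainder theorem r ≡ 2 (mod 36). This is exactly r ≡ 2 (mod 36).

Both directions hold; the statement is true.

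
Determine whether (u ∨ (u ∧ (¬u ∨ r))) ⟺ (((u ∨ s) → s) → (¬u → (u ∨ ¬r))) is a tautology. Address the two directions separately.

The forward direction holds; the converse fails.

(→) Assume the antecedent. If s is true, the antecedent forces (s = T, u = T, r = F) or (s = T, u = T, r = T), and the consequent holds there. If s is false, the antecedent forces (s = F, u = T, r = F) or (s = F, u = T, r = T), and the consequent holds there. Either way the consequent holds.

(←) This fails. Under s = F, u = F, r = F, the left side is false but the right side is true.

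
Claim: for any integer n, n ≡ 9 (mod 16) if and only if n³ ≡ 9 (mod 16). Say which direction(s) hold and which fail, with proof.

Forward direction. Suppose n ≡ 9 (mod 16). Write n = 16j + 9. Then (16j + 9)³ = 4096j³ + 6912j² + 3888j + 729 = 16(256j³ + 432j² + 243j + 45) + 9, so n³ ≡ 9 (mod 16).

Converse. Suppose n³ ≡ 9 (mod 16). The only residue r in {0, …, 15} with r³ ≡ 9 (mod 16) is r = 9, so n ≡ 9 (mod 16).

Equivalent; both directions hold.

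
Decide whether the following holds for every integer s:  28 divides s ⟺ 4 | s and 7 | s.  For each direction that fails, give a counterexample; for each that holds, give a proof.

[⇐] Suppose 4 ∣ s and 7 ∣ s. Any common multiple of 4 and 7 is a multiple of their lcm; here gcd(4, 7) = 1, so lcm(4, 7) = 4·7 = 28, so 28 ∣ s.

[⇒] If 28 ∣ s, write s = 28q. Since 28 = 7·4, s = 4·(7q), so 4 ∣ s; and since 28 = 4·7, s = 7·(4q), so 7 ∣ s.

Both directions hold; the statement is true.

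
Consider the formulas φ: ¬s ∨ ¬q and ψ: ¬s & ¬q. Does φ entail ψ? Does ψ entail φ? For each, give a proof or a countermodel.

Forward direction. This fails. Under s = T, q = F, the left side is true but the right side is false.

Converse. Assume the antecedent. If s is true, the antecedent cannot hold. If s is false, ¬s ∨ ¬q reduces to true regardless of the other variables. Either way ¬s ∨ ¬q holds.

Not equivalent: only (⇐) holds.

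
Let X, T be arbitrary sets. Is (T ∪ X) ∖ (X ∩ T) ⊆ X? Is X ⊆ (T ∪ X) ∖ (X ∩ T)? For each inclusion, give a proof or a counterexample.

Forward inclusion. This inclusion fails. Take X = ∅, T = {1}; then 1 ∈ (T ∪ X) ∖ (X ∩ T) but 1 ∉ X.

Reverse inclusion. This inclusion fails. Take X = {1}, T = {1}; then 1 ∈ X but 1 ∉ (T ∪ X) ∖ (X ∩ T).

Both inclusions fail.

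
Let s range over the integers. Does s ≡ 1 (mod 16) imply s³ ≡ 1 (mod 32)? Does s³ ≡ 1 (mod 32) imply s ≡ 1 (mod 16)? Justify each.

(⟹) This fails: take s = 17. Then 17 ≡ 1 (mod 16), but 17³ = 4913 ≡ 17 (mod 32), not 1.

(⟸) Conversely, the residues r modulo 32 with r³ ≡ 1 (mod 32) are exactly {1}, and each is ≡ 1 (mod 16).

(⇒) fails; (⇐) holds.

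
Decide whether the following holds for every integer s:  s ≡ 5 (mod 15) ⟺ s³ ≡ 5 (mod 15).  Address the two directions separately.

Both directions hold; the statement is true.

(⟹) Suppose s ≡ 5 (mod 15). Write s = 15j + 5. Then (15j + 5)³ = 3375j³ + 3375j² + 1125j + 125 = 15(225j³ + 225j² + 75j + 8) + 5, so s³ ≡ 5 (mod 15).

(⟸) Conversely, suppose s³ ≡ 5 (mod 15). The only residue r in {0, …, 14} with r³ ≡ 5 (mod 15) is r = 5, so s ≡ 5 (mod 15).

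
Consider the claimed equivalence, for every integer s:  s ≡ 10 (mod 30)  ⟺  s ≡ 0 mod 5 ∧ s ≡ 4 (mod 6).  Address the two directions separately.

Forward direction. Suppose s ≡ 10 (mod 30); write s = 30j + 10. Since 5 ∣ 30, reducing mod 5 gives s ≡ 10 ≡ 0 (mod 5); since 6 ∣ 30, reducing mod 6 gives s ≡ 10 ≡ 4 (mod 6).

Converse. If s ≡ 0 (mod 5) and s ≡ 4 (mod 6), then by the Chinese remainder theorem s ≡ 10 (mod 30). This is exactly s ≡ 10 (mod 30).

The biconditional holds.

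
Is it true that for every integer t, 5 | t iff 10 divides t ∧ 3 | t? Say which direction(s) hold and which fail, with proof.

(⇒) fails; (⇐) holds.

(⟹) This fails: take t = 5. Certainly 5 ∣ 5, but 10 ∤ 5.

(⟸) Suppose 10 ∣ t and 3 ∣ t. Any common multiple of 10 and 3 is a multiple of their lcm; here gcd(10, 3) = 1, so lcm(10, 3) = 10·3 = 30, so 30 ∣ t. Since 5 ∣ 30, it follows that 5 ∣ t.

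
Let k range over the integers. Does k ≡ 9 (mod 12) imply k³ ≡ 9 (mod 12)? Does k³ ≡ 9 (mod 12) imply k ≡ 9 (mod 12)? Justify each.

Both directions hold; the statement is true.

[⇒] Suppose k ≡ 9 (mod 12). Write k = 12j + 9. Then (12j + 9)³ = 1728j³ + 3888j² + 2916j + 729 = 12(144j³ + 324j² + 243j + 60) + 9, so k³ ≡ 9 (mod 12).

[⇐] Conversely, suppose k³ ≡ 9 (mod 12). The only residue r in {0, …, 11} with r³ ≡ 9 (mod 12) is r = 9, so k ≡ 9 (mod 12).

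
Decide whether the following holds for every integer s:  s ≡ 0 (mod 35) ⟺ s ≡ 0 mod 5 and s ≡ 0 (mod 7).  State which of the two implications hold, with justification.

The biconditional holds.

(→) Suppose s ≡ 0 (mod 35); write s = 35j + 0. Since 5 ∣ 35, reducing mod 5 gives s ≡ 0 (mod 5); since 7 ∣ 35, reducing mod 7 gives s ≡ 0 (mod 7).

(←) Conversely, if s ≡ 0 (mod 5) and s ≡ 0 (mod 7), then by the Chinese remainder theorem s ≡ 0 (mod 35). This is exactly s ≡ 0 (mod 35).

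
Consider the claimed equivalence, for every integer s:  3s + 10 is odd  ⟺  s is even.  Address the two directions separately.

Forward direction. This fails: s = 5 gives 3s + 10 = 25, which is odd, but 5 is odd, not even.

Converse. This also fails: s = 4 is even, but 3s + 10 = 22 is even, not odd.

(⇒) fails and (⇐) fails.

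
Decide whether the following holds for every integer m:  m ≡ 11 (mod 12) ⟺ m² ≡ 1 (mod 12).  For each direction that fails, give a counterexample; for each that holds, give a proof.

(⇐) This fails: take m = 1. Then 1² = 1 ≡ 1 (mod 12), yet 1 ≡ 1 (mod 12), not 11.

(⇒) Suppose m ≡ 11 (mod 12). Write m = 12j + 11. Then (12j + 11)² = 144j² + 264j + 121 = 12(12j² + 22j + 10) + 1, so m² ≡ 1 (mod 12).

Only the forward direction holds.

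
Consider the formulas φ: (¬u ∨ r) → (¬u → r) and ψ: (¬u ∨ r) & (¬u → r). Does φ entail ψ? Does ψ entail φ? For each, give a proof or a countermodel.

(⟹) This fails. Under u = T, r = F, the left side is true but the right side is false.

(⟸) Assume the antecedent. If u is true, (¬u ∨ r) → (¬u → r) reduces to true regardless of the other variables. If u is false, the antecedent forces (u = F, r = T), and (¬u ∨ r) → (¬u → r) holds there. Either way (¬u ∨ r) → (¬u → r) holds.

Only the converse holds.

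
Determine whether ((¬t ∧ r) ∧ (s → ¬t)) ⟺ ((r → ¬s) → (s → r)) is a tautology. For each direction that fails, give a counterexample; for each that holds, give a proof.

The forward direction holds; the converse fails.

(→) Assume the antecedent. If s is true, the antecedent forces (s = T, t = F, r = T), and (r → ¬s) → (s → r) holds there. If s is false, (r → ¬s) → (s → r) reduces to true regardless of the other variables. Either way (r → ¬s) → (s → r) holds.

(←) This fails. Under s = F, t = F, r = F, the left side is false but the right side is true.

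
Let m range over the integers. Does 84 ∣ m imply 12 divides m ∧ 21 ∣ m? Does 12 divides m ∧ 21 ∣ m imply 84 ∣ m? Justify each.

The biconditional holds.

(⇐) Suppose 12 ∣ m and 21 ∣ m. Any common multiple of 12 and 21 is a multiple of their lcm; here lcm(12, 21) = 12·21/gcd(12, 21) = 252/3 = 84, so 84 ∣ m.

(⇒) If 84 ∣ m, write m = 84q. Since 84 = 7·12, m = 12·(7q), so 12 ∣ m; and since 84 = 4·21, m = 21·(4q), so 21 ∣ m.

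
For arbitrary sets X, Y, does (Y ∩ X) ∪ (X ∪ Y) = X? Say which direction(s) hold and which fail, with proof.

(⊆) fails; (⊇) holds.

Reverse inclusion. Let x ∈ X. Then either x ∈ X and x ∉ Y; or x ∈ X ∩ Y. In each case x ∈ (Y ∩ X) ∪ (X ∪ Y), so X ⊆ (Y ∩ X) ∪ (X ∪ Y).

Forward inclusion. This inclusion fails. Take X = ∅, Y = {1}; then 1 ∈ (Y ∩ X) ∪ (X ∪ Y) but 1 ∉ X.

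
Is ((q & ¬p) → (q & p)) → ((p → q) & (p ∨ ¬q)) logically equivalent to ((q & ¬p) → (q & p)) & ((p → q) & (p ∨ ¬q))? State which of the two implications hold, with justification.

Forward direction. This fails. Under q = T, p = F, the left side is true but the right side is false.

Converse. Assume the antecedent. If q is true, the consequent reduces to true regardless of the other variables. If q is false, the antecedent forces (q = F, p = F), and the consequent holds there. Either way the consequent holds.

The forward direction fails; the converse holds.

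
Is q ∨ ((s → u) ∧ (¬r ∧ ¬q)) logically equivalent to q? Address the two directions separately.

[⇒] This fails. Under q = F, u = F, s = F, r = F, the left side is true but the right side is false.

[⇐] Assume the antecedent. If q is true, q ∨ ((s → u) ∧ (¬r ∧ ¬q)) reduces to true regardless of the other variables. If q is false, the antecedent cannot hold. Either way q ∨ ((s → u) ∧ (¬r ∧ ¬q)) holds.

Not equivalent: only (⇐) holds.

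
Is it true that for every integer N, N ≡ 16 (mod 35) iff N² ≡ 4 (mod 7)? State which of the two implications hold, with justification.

(→) Suppose N ≡ 16 (mod 35). Then N² ≡ 16² = 256 (mod 35), and since 7 ∣ 35, also N² ≡ 4 (mod 7).

(←) This fails: take N = 2. Then 2² = 4 ≡ 4 (mod 7), yet 2 ≡ 2 (mod 35), not 16.

The forward direction holds; the converse fails.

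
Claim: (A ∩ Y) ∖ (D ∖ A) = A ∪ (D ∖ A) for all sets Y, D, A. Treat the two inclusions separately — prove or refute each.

(⊆) holds; (⊇) fails.

(⟹) Let x ∈ (A ∩ Y) ∖ (D ∖ A). Then either x ∈ Y ∩ A and x ∉ D; or x ∈ Y ∩ D ∩ A. In each case x ∈ A ∪ (D ∖ A), so (A ∩ Y) ∖ (D ∖ A) ⊆ A ∪ (D ∖ A).

(⟸) This inclusion fails. Take Y = ∅, D = {1}, A = ∅; then 1 ∈ A ∪ (D ∖ A) but 1 ∉ (A ∩ Y) ∖ (D ∖ A).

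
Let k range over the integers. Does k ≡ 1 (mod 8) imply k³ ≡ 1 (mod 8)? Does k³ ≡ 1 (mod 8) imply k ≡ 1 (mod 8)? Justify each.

Equivalent; both directions hold.

[⇒] Suppose k ≡ 1 (mod 8). Write k = 8j + 1. Then (8j + 1)³ = 512j³ + 192j² + 24j + 1 = 8(64j³ + 24j² + 3j) + 1, so k³ ≡ 1 (mod 8).

[⇐] Conversely, suppose k³ ≡ 1 (mod 8). The only residue r in {0, …, 7} with r³ ≡ 1 (mod 8) is r = 1, so k ≡ 1 (mod 8).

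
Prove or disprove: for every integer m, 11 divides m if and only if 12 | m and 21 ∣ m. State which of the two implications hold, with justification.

(⟹) This fails: take m = 11. Certainly 11 ∣ 11, but 12 ∤ 11.

(⟸) This fails: take m = 84. Both 12 ∣ 84 and 21 ∣ 84, yet 84 is not a multiple of 11 (since 84 = 7·11 + 7), so 11 ∤ 84.

Neither implication holds.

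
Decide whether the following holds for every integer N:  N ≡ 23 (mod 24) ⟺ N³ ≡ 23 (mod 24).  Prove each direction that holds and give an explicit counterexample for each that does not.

Equivalent; both directions hold.

(⟹) Suppose N ≡ 23 (mod 24). Write N = 24j + 23. Then (24j + 23)³ = 13824j³ + 39744j² + 38088j + 12167 = 24(576j³ + 1656j² + 1587j + 506) + 23, so N³ ≡ 23 (mod 24).

(⟸) Conversely, suppose N³ ≡ 23 (mod 24). The only residue r in {0, …, 23} with r³ ≡ 23 (mod 24) is r = 23, so N ≡ 23 (mod 24).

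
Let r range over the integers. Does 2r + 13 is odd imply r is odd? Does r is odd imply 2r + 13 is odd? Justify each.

Only the converse holds.

(→) This fails: take r = 6. Then 2r + 13 = 25, which is odd, yet r = 6 is even, not odd.

(←) Suppose r is odd. Since 2 is even, 2r is even for every r, so 2r + 13 has the same parity as 13, which is odd. Hence 2r + 13 is odd.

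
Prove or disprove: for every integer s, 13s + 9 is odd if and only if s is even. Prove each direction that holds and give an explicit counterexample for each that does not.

(←) Suppose s is even; write s = 2j. Then 13s + 9 = 13·(2j) + 9 = 2·13j + 9, which is odd.

(→) Suppose 13s + 9 is odd. Since 13 is odd, 13s and s have the same parity, so 13s + 9 ≡ s + 9 (mod 2). As 9 is odd, 13s + 9 is odd exactly when s is even. Thus s is even.

Both implications hold.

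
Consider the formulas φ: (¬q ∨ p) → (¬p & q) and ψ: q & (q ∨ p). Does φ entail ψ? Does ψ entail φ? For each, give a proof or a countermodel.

Not equivalent: only (⇒) holds.

(→) Assume the antecedent. If q is true, q & (q ∨ p) reduces to true regardless of the other variables. If q is false, the antecedent cannot hold. Either way q & (q ∨ p) holds.

(←) This fails. Under q = T, p = T, the left side is false but the right side is true.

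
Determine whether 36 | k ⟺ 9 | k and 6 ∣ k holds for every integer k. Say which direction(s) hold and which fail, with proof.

Not equivalent: only (⇒) holds.

(⟹) If 36 ∣ k, write k = 36q. Since 36 = 4·9, k = 9·(4q), so 9 ∣ k; and since 36 = 6·6, k = 6·(6q), so 6 ∣ k.

(⟸) This fails: take k = 18. Both 9 ∣ 18 and 6 ∣ 18, yet 18 is not a multiple of 36 (since 18 = 0·36 + 18), so 36 ∤ 18.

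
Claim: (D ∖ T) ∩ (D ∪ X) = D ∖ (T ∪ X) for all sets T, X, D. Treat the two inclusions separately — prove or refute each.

Only the reverse inclusion holds.

Forward inclusion. This inclusion fails. Take T = ∅, X = {1}, D = {1}; then 1 ∈ (D ∖ T) ∩ (D ∪ X) but 1 ∉ D ∖ (T ∪ X).

Reverse inclusion. Let x ∈ D ∖ (T ∪ X). Then x ∈ D and x ∉ T, X, from which x ∈ (D ∖ T) ∩ (D ∪ X).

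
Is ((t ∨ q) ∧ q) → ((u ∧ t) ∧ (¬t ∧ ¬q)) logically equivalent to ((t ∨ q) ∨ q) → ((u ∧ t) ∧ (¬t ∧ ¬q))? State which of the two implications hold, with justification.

Forward direction. This fails. Under u = F, t = T, q = F, the left side is true but the right side is false.

Converse. Assume the antecedent. If u is true, the antecedent forces (u = T, t = F, q = F), and the consequent holds there. If u is false, the antecedent forces (u = F, t = F, q = F), and the consequent holds there. Either way the consequent holds.

The forward direction fails; the converse holds.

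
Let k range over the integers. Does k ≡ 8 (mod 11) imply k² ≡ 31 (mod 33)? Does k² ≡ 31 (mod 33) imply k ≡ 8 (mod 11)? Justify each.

Neither implication holds.

(→) This fails: take k = 30. Then 30 ≡ 8 (mod 11), but 30² = 900 ≡ 9 (mod 33), not 31.

(←) This fails: take k = 14. Then 14² = 196 ≡ 31 (mod 33), yet 14 ≡ 3 (mod 11), not 8.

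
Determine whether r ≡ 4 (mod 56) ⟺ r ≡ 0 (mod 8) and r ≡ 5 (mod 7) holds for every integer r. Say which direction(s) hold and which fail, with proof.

Both directions fail.

Forward direction. This fails: r = 4 gives 4 ≡ 4 (mod 56) but 4 ≡ 4 (mod 8), so the conjunction on the right does not hold.

Converse. This fails: r = 40 satisfies both congruences on the right (40 ≡ 0 mod 8 and 40 ≡ 5 mod 7) yet 40 ≡ 40 (mod 56), not 4.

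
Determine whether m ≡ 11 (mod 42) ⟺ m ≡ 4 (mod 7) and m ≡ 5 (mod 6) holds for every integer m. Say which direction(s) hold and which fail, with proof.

Forward direction. Suppose m ≡ 11 (mod 42); write m = 42j + 11. Since 7 ∣ 42, reducing mod 7 gives m ≡ 11 ≡ 4 (mod 7); since 6 ∣ 42, reducing mod 6 gives m ≡ 11 ≡ 5 (mod 6).

Converse. If m ≡ 4 (mod 7) and m ≡ 5 (mod 6), then by the Chinese remainder theorem m ≡ 11 (mod 42). This is exactly m ≡ 11 (mod 42).

Both directions hold; the statement is true.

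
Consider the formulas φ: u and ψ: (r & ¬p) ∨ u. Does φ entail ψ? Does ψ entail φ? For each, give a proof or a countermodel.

(⟹) Assume the antecedent. If p is true, the antecedent forces (p = T, r = F, u = T) or (p = T, r = T, u = T), and (r & ¬p) ∨ u holds there. If p is false, the antecedent forces (p = F, r = F, u = T) or (p = F, r = T, u = T), and (r & ¬p) ∨ u holds there. Either way (r & ¬p) ∨ u holds.

(⟸) This fails. Under p = F, r = T, u = F, the left side is false but the right side is true.

Only the forward direction holds.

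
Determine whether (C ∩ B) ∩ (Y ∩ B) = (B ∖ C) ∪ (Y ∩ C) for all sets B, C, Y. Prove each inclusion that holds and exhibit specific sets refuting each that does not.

(⊆) holds; (⊇) fails.

Forward inclusion. Let x ∈ (C ∩ B) ∩ (Y ∩ B). Then x ∈ B ∩ C ∩ Y, from which x ∈ (B ∖ C) ∪ (Y ∩ C).

Reverse inclusion. This inclusion fails. Take B = {1}, C = ∅, Y = ∅; then 1 ∈ (B ∖ C) ∪ (Y ∩ C) but 1 ∉ (C ∩ B) ∩ (Y ∩ B).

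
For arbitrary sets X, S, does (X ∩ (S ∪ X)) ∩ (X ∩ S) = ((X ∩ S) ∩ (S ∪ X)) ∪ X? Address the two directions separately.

(⟹) Let x ∈ (X ∩ (S ∪ X)) ∩ (X ∩ S). Then x ∈ X ∩ S, from which x ∈ ((X ∩ S) ∩ (S ∪ X)) ∪ X.

(⟸) This inclusion fails. Take X = {1}, S = ∅; then 1 ∈ ((X ∩ S) ∩ (S ∪ X)) ∪ X but 1 ∉ (X ∩ (S ∪ X)) ∩ (X ∩ S).

(⊆) holds; (⊇) fails.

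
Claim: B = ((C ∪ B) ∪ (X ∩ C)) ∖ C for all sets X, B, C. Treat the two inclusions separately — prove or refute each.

Only the reverse inclusion holds.

(⊆) This inclusion fails. Take X = ∅, B = {1}, C = {1}; then 1 ∈ B but 1 ∉ ((C ∪ B) ∪ (X ∩ C)) ∖ C.

(⊇) Let x ∈ ((C ∪ B) ∪ (X ∩ C)) ∖ C. Then either x ∈ B and x ∉ X, C; or x ∈ X ∩ B and x ∉ C. In each case x ∈ B, so ((C ∪ B) ∪ (X ∩ C)) ∖ C ⊆ B.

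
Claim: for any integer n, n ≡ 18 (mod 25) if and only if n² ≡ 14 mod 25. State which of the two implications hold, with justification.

Neither direction holds.

(⇒) This fails: take n = 18. Then 18 ≡ 18 (mod 25), but 18² = 324 ≡ 24 (mod 25), not 14.

(⇐) This fails: take n = 8. Then 8² = 64 ≡ 14 (mod 25), yet 8 ≡ 8 (mod 25), not 18.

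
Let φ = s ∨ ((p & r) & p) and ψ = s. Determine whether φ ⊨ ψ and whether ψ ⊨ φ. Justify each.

[⇒] This fails. Under p = T, r = T, s = F, the left side is true but the right side is false.

[⇐] Assume the antecedent. If p is true, the antecedent forces (p = T, r = F, s = T) or (p = T, r = T, s = T), and s ∨ ((p & r) & p) holds there. If p is false, the antecedent forces (p = F, r = F, s = T) or (p = F, r = T, s = T), and s ∨ ((p & r) & p) holds there. Either way s ∨ ((p & r) & p) holds.

Only the converse holds.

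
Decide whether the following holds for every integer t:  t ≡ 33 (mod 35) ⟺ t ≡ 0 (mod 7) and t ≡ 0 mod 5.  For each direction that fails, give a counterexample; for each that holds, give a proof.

Both directions fail.

Forward direction. This fails: t = 33 gives 33 ≡ 33 (mod 35) but 33 ≡ 5 (mod 7), so the conjunction on the right does not hold.

Converse. This fails: t = 0 satisfies both congruences on the right (0 ≡ 0 mod 7 and 0 ≡ 0 mod 5) yet 0 ≡ 0 (mod 35), not 33.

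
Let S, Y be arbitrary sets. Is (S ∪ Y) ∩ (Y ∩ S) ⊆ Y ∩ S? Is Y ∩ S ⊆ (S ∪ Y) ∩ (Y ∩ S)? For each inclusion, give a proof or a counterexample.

(⊆) Let x ∈ (S ∪ Y) ∩ (Y ∩ S). Then x ∈ S ∩ Y, from which x ∈ Y ∩ S.

(⊇) Let x ∈ Y ∩ S. Then x ∈ S ∩ Y, from which x ∈ (S ∪ Y) ∩ (Y ∩ S).

Both inclusions hold; the sets are equal.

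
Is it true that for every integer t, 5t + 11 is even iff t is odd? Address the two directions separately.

Both implications hold.

(⇒) Suppose 5t + 11 is even. Since 5 is odd, 5t and t have the same parity, so 5t + 11 ≡ t + 11 (mod 2). As 11 is odd, 5t + 11 is even exactly when t is odd. Thus t is odd.

(⇐) Conversely, suppose t is odd; write t = 2j + 1. Then 5t + 11 = 5·(2j + 1) + 11 = 2·5j + 16, which is even.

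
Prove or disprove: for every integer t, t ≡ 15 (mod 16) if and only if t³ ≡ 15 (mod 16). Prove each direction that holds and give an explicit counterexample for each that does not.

The biconditional holds.

(⟹) Suppose t ≡ 15 (mod 16). Write t = 16j + 15. Then (16j + 15)³ = 4096j³ + 11520j² + 10800j + 3375 = 16(256j³ + 720j² + 675j + 210) + 15, so t³ ≡ 15 (mod 16).

(⟸) Conversely, suppose t³ ≡ 15 (mod 16). The only residue r in {0, …, 15} with r³ ≡ 15 (mod 16) is r = 15, so t ≡ 15 (mod 16).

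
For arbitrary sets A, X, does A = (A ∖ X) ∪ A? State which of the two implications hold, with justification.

Forward inclusion. Let x ∈ A. Then either x ∈ A and x ∉ X; or x ∈ A ∩ X. In each case x ∈ (A ∖ X) ∪ A, so A ⊆ (A ∖ X) ∪ A.

Reverse inclusion. Let x ∈ (A ∖ X) ∪ A. Then either x ∈ A and x ∉ X; or x ∈ A ∩ X. In each case x ∈ A, so (A ∖ X) ∪ A ⊆ A.

Both inclusions hold; the sets are equal.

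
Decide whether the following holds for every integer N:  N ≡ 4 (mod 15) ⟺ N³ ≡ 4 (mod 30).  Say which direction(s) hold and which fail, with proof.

Only the converse holds.

(⇒) This fails: take N = 19. Then 19 ≡ 4 (mod 15), but 19³ = 6859 ≡ 19 (mod 30), not 4.

(⇐) Conversely, the residues r modulo 30 with r³ ≡ 4 (mod 30) are exactly {4}, and each is ≡ 4 (mod 15).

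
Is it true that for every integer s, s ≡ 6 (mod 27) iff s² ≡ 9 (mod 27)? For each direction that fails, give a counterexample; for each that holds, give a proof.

Forward direction. Suppose s ≡ 6 (mod 27). Write s = 27j + 6. Then (27j + 6)² = 729j² + 324j + 36 = 27(27j² + 12j + 1) + 9, so s² ≡ 9 (mod 27).

Converse. This fails: take s = 3. Then 3² = 9 ≡ 9 (mod 27), yet 3 ≡ 3 (mod 27), not 6.

(⇒) holds; (⇐) fails.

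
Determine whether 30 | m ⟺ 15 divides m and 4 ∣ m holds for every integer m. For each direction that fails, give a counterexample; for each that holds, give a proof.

(⟸) Suppose 15 ∣ m and 4 ∣ m. Any common multiple of 15 and 4 is a multiple of their lcm; here gcd(15, 4) = 1, so lcm(15, 4) = 15·4 = 60, so 60 ∣ m. Since 30 ∣ 60, it follows that 30 ∣ m.

(⟹) This fails: take m = 30. Certainly 30 ∣ 30, but 4 ∤ 30.

The forward direction fails; the converse holds.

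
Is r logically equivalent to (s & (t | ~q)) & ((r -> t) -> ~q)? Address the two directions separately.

(⟹) This fails. Under t = F, s = F, r = T, q = F, the left side is true but the right side is false.

(⟸) This fails. Under t = F, s = T, r = F, q = F, the left side is false but the right side is true.

(⇒) fails and (⇐) fails.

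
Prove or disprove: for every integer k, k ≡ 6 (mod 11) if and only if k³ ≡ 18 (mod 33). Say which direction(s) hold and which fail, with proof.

[⇒] This fails: take k = 17. Then 17 ≡ 6 (mod 11), but 17³ = 4913 ≡ 29 (mod 33), not 18.

[⇐] Conversely, the residues r modulo 33 with r³ ≡ 18 (mod 33) are exactly {6}, and each is ≡ 6 (mod 11).

The forward direction fails; the converse holds.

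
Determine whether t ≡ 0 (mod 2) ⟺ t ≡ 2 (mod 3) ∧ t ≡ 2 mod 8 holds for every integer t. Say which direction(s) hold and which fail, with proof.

The forward direction fails; the converse holds.

(⇒) This fails: t = 0 gives 0 ≡ 0 (mod 2) but 0 ≡ 0 (mod 3), so the conjunction on the right does not hold.

(⇐) Conversely, if t ≡ 2 (mod 3) and t ≡ 2 (mod 8), then by the Chinese remainder theorem t ≡ 2 (mod 24). Since 2 ≡ 0 (mod 2) and 2 ∣ 24, we get t ≡ 0 (mod 2).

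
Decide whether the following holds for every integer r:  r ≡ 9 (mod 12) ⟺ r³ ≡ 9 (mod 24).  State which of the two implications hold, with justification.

(⇒) This fails: take r = 21. Then 21 ≡ 9 (mod 12), but 21³ = 9261 ≡ 21 (mod 24), not 9.

(⇐) Conversely, the residues r modulo 24 with r³ ≡ 9 (mod 24) are exactly {9}, and each is ≡ 9 (mod 12).

Only the converse holds.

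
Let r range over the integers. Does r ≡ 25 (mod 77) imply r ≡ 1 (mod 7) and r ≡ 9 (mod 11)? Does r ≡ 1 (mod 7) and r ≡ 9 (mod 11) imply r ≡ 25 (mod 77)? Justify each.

Neither implication holds.

Forward direction. This fails: r = 25 gives 25 ≡ 25 (mod 77) but 25 ≡ 4 (mod 7), so the conjunction on the right does not hold.

Converse. This fails: r = 64 satisfies both congruences on the right (64 ≡ 1 mod 7 and 64 ≡ 9 mod 11) yet 64 ≡ 64 (mod 77), not 25.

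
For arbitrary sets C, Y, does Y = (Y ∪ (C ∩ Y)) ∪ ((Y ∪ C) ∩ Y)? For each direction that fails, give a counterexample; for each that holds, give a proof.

The two sets are equal.

Forward inclusion. Let x ∈ Y. Then either x ∈ Y and x ∉ C; or x ∈ C ∩ Y. In each case x ∈ (Y ∪ (C ∩ Y)) ∪ ((Y ∪ C) ∩ Y), so Y ⊆ (Y ∪ (C ∩ Y)) ∪ ((Y ∪ C) ∩ Y).

Reverse inclusion. Let x ∈ (Y ∪ (C ∩ Y)) ∪ ((Y ∪ C) ∩ Y). Then either x ∈ Y and x ∉ C; or x ∈ C ∩ Y. In each case x ∈ Y, so (Y ∪ (C ∩ Y)) ∪ ((Y ∪ C) ∩ Y) ⊆ Y.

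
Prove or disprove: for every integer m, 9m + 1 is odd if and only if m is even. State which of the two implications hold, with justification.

[⇒] Suppose 9m + 1 is odd. Since 9 is odd, 9m and m have the same parity, so 9m + 1 ≡ m + 1 (mod 2). As 1 is odd, 9m + 1 is odd exactly when m is even. Thus m is even.

[⇐] Conversely, suppose m is even; write m = 2j. Then 9m + 1 = 9·(2j) + 1 = 2·9j + 1, which is odd.

Equivalent; both directions hold.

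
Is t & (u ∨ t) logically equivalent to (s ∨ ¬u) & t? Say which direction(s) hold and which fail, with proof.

(⟹) This fails. Under s = F, u = T, t = T, the left side is true but the right side is false.

(⟸) Assume the antecedent. If s is true, the antecedent forces (s = T, u = F, t = T) or (s = T, u = T, t = T), and t & (u ∨ t) holds there. If s is false, the antecedent forces (s = F, u = F, t = T), and t & (u ∨ t) holds there. Either way t & (u ∨ t) holds.

The forward direction fails; the converse holds.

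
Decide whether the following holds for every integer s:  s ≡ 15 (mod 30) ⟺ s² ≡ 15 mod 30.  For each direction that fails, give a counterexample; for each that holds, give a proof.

[⇒] Suppose s ≡ 15 (mod 30). Write s = 30j + 15. Then (30j + 15)² = 900j² + 900j + 225 = 30(30j² + 30j + 7) + 15, so s² ≡ 15 (mod 30).

[⇐] Conversely, suppose s² ≡ 15 (mod 30). The only residue r in {0, …, 29} with r² ≡ 15 (mod 30) is r = 15, so s ≡ 15 (mod 30).

The biconditional holds.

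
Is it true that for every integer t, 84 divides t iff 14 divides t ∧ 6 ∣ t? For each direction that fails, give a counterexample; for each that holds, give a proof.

Converse. This fails: take t = 42. Both 14 ∣ 42 and 6 ∣ 42, yet 42 is not a multiple of 84 (since 42 = 0·84 + 42), so 84 ∤ 42.

Forward direction. If 84 ∣ t, write t = 84q. Since 84 = 6·14, t = 14·(6q), so 14 ∣ t; and since 84 = 14·6, t = 6·(14q), so 6 ∣ t.

Only the forward direction holds.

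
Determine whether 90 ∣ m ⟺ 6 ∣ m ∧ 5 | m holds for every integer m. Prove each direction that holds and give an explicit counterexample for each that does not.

(→) If 90 ∣ m, write m = 90q. Since 90 = 15·6, m = 6·(15q), so 6 ∣ m; and since 90 = 18·5, m = 5·(18q), so 5 ∣ m.

(←) This fails: take m = 30. Both 6 ∣ 30 and 5 ∣ 30, yet 30 is not a multiple of 90 (since 30 = 0·90 + 30), so 90 ∤ 30.

Not equivalent: only (⇒) holds.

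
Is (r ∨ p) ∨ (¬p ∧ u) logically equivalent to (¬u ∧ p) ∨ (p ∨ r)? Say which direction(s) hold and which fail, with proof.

Not equivalent: only (⇐) holds.

(⟸) Assume the antecedent. If p is true, (r ∨ p) ∨ (¬p ∧ u) reduces to true regardless of the other variables. If p is false, the antecedent forces (u = F, p = F, r = T) or (u = T, p = F, r = T), and (r ∨ p) ∨ (¬p ∧ u) holds there. Either way (r ∨ p) ∨ (¬p ∧ u) holds.

(⟹) This fails. Under u = T, p = F, r = F, the left side is true but the right side is false.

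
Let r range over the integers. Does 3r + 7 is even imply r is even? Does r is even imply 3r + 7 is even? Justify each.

Forward direction. This fails: r = 3 gives 3r + 7 = 16, which is even, but 3 is odd, not even.

Converse. This also fails: r = 4 is even, but 3r + 7 = 19 is odd, not even.

Both directions fail.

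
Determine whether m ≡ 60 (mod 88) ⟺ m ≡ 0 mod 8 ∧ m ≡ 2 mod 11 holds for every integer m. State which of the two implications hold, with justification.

Neither implication holds.

[⇒] This fails: m = 60 gives 60 ≡ 60 (mod 88) but 60 ≡ 4 (mod 8), so the conjunction on the right does not hold.

[⇐] This fails: m = 24 satisfies both congruences on the right (24 ≡ 0 mod 8 and 24 ≡ 2 mod 11) yet 24 ≡ 24 (mod 88), not 60.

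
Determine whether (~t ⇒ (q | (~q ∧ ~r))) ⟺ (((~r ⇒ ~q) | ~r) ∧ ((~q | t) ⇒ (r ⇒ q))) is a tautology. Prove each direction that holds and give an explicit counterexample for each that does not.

Only the reverse direction holds.

[⇐] Assume the antecedent. If r is true, the antecedent forces (r = T, q = T, t = F) or (r = T, q = T, t = T), and ~t ⇒ (q | (~q ∧ ~r)) holds there. If r is false, ~t ⇒ (q | (~q ∧ ~r)) reduces to true regardless of the other variables. Either way ~t ⇒ (q | (~q ∧ ~r)) holds.

[⇒] This fails. Under r = T, q = F, t = T, the left side is true but the right side is false.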